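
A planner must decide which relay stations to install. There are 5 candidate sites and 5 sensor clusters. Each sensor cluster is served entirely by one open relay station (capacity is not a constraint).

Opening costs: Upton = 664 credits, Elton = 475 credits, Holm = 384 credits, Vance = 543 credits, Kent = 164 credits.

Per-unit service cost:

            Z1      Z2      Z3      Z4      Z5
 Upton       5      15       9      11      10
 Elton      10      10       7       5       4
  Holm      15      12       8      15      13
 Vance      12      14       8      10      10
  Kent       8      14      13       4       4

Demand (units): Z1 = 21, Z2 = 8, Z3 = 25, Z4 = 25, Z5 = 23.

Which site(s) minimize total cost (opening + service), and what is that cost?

For any fixed open set, each sensor cluster goes to its cheapest open site; total = fixed + service.
{Kent}: Z1→Kent 8·21=168, Z2→Kent 14·8=112, Z3→Kent 13·25=325, Z4→Kent 4·25=100, Z5→Kent 4·23=92. Service 797; fixed 164; total 961.
{Elton}: Z1→Elton 10·21=210, Z2→Elton 10·8=80, Z3→Elton 7·25=175, Z4→Elton 5·25=125, Z5→Elton 4·23=92. Service 682; fixed 475; total 1157.
{Holm, Kent}: service 656 + fixed 548 = 1204
{Upton, Elton, Holm, Vance, Kent}: Z1→Upton 5·21=105, Z2→Elton 10·8=80, Z3→Elton 7·25=175, Z4→Kent 4·25=100, Z5→Elton 4·23=92. Service 552; fixed 2230; total 2782.
No other subset beats 961.

Open Kent only; minimum total cost 961.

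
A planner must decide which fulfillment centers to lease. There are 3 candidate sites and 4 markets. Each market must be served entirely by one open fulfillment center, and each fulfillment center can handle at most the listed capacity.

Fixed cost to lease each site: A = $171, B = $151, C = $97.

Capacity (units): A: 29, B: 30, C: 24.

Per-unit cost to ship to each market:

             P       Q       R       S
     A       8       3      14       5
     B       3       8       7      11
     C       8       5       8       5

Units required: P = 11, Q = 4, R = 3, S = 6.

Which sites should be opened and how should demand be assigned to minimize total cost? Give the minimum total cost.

Minimum total cost: 259

Open {C}: P→C 8·11=88, Q→C 5·4=20, R→C 8·3=24, S→C 5·6=30.
Loads: C carries 24/24. Service 162; fixed 97; total 259.
Next best feasible plan costs 303.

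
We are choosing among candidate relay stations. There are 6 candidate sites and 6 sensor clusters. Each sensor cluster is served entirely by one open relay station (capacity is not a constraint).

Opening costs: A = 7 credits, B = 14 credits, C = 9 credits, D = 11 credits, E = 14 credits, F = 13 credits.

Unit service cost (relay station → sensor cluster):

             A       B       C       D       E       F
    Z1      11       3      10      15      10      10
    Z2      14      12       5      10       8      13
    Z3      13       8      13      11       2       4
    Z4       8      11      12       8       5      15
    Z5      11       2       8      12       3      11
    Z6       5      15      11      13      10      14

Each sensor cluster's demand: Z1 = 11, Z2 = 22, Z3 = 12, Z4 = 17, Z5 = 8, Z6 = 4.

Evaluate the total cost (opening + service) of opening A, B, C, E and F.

Each sensor cluster is assigned to its cheapest site among the open ones.
{A, B, C, E, F}: Z1→B 3·11=33, Z2→C 5·22=110, Z3→E 2·12=24, Z4→E 5·17=85, Z5→B 2·8=16, Z6→A 5·4=20. Service 288; fixed 57; total 345.

Total cost: 345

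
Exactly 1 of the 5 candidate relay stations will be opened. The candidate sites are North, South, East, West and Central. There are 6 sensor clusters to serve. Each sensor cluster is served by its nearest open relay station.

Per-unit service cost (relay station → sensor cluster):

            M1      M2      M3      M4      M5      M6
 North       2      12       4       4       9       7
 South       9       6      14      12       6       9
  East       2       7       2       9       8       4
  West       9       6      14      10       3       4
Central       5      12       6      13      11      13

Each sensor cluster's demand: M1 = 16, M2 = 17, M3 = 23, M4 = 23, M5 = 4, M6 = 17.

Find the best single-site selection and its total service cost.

Choose East only; total service cost 504.

With exactly 1 open, each sensor cluster uses its cheapest among the chosen.
{East}: M1→East 2·16=32, M2→East 7·17=119, M3→East 2·23=46, M4→East 9·23=207, M5→East 8·4=32, M6→East 4·17=68. Service cost 504.
{North}: service cost 575
{West}: service cost 878
Among all 5 size-1 choices, {East} is lowest.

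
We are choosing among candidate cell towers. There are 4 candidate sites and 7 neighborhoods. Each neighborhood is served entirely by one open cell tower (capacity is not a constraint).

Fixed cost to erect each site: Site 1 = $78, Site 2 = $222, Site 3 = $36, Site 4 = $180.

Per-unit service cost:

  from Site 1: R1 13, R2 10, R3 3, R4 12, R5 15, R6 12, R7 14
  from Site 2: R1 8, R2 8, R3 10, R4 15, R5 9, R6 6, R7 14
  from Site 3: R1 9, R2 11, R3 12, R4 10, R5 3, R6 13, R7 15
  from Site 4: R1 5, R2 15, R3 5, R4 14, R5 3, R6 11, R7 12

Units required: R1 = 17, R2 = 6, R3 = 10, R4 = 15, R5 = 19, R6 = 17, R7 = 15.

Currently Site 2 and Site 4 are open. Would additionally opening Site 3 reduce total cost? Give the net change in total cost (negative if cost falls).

Yes — net change −24 (cost falls by 24).

Current service cost with {Site 2, Site 4}: 732.
Adding Site 3: each neighborhood re-picks its cheapest; new service cost 672, saving 60.
Extra fixed cost: 36. Net change = 36 − 60 = -24.
(Totals: 1134 → 1110.)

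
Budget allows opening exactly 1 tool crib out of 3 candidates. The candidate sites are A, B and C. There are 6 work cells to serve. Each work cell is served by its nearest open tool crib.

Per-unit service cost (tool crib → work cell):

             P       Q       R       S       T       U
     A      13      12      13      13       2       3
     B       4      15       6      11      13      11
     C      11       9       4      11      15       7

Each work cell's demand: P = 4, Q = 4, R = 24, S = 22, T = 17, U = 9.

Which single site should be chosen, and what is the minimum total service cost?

With exactly 1 open, each work cell uses its cheapest among the chosen.
{C}: P→C 11·4=44, Q→C 9·4=36, R→C 4·24=96, S→C 11·22=242, T→C 15·17=255, U→C 7·9=63. Service cost 736.
{A}: service cost 759
{B}: service cost 782
Among all 3 size-1 choices, {C} is lowest.

Choose C only; total service cost 736.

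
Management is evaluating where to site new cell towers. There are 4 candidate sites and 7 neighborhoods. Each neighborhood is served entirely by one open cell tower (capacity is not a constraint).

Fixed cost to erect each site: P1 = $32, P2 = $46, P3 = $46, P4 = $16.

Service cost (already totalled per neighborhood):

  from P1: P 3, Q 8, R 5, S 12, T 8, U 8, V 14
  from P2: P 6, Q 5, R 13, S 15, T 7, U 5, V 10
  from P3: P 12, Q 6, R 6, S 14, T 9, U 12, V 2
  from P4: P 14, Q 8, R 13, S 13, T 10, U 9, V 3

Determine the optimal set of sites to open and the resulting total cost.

Open P4 only; minimum total cost 86.

For any fixed open set, each neighborhood goes to its cheapest open site; total = fixed + service.
{P4}: P→P4 14, Q→P4 8, R→P4 13, S→P4 13, T→P4 10, U→P4 9, V→P4 3. Service 70; fixed 16; total 86.
{P1}: service 58 + fixed 32 = 90
{P1, P4}: P→P1 3, Q→P1 8, R→P1 5, S→P1 12, T→P1 8, U→P1 8, V→P4 3. Service 47; fixed 48; total 95.
{P1, P2, P3, P4}: P→P1 3, Q→P2 5, R→P1 5, S→P1 12, T→P2 7, U→P2 5, V→P3 2. Service 39; fixed 140; total 179.
(All 15 nonempty subsets were checked; P4 only is lowest.)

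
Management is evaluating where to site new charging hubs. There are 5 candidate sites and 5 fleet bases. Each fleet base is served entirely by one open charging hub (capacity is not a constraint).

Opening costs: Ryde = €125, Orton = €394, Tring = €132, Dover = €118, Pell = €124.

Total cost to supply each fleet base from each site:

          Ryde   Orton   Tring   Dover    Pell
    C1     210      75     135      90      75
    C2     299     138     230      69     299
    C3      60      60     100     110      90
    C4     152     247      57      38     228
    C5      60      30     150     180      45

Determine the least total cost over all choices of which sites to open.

Minimum total cost: 559

For any fixed open set, each fleet base goes to its cheapest open site; total = fixed + service.
{Dover, Pell}: C1→Pell 75, C2→Dover 69, C3→Pell 90, C4→Dover 38, C5→Pell 45. Service 317; fixed 242; total 559.
{Ryde, Dover}: C1→Dover 90, C2→Dover 69, C3→Ryde 60, C4→Dover 38, C5→Ryde 60. Service 317; fixed 243; total 560.
{Dover}: service 487 + fixed 118 = 605
{Ryde, Orton, Tring, Dover, Pell}: C1→Orton 75, C2→Dover 69, C3→Ryde 60, C4→Dover 38, C5→Orton 30. Service 272; fixed 893; total 1165.
No other subset beats 559.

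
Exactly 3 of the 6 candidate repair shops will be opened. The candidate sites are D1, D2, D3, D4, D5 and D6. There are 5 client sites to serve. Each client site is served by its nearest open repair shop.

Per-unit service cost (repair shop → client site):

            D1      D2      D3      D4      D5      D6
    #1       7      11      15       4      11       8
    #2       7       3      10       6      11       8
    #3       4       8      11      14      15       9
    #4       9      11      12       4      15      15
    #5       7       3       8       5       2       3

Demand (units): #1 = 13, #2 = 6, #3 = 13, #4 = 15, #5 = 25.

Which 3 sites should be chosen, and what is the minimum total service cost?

Choose D1, D4 and D5; total service cost 250.

With exactly 3 open, each client site uses its cheapest among the chosen.
{D1, D4, D5}: #1→D4 4·13=52, #2→D4 6·6=36, #3→D1 4·13=52, #4→D4 4·15=60, #5→D5 2·25=50. Service cost 250.
{D1, D2, D4}: service cost 257
{D1, D4, D6}: service cost 275
Among all 20 size-3 choices, {D1, D4, D5} is lowest.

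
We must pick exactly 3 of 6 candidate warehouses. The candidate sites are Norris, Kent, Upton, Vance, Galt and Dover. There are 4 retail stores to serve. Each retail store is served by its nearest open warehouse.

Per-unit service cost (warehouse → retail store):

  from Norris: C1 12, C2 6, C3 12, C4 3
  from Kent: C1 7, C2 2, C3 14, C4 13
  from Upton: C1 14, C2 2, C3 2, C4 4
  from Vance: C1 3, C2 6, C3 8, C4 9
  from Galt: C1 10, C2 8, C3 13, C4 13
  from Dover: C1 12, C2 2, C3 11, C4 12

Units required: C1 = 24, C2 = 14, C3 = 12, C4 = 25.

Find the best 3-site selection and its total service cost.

With exactly 3 open, each retail store uses its cheapest among the chosen.
{Norris, Upton, Vance}: C1→Vance 3·24=72, C2→Upton 2·14=28, C3→Upton 2·12=24, C4→Norris 3·25=75. Service cost 199.
{Kent, Upton, Vance}: service cost 224
{Upton, Vance, Galt}: service cost 224
Among all 20 size-3 choices, {Norris, Upton, Vance} is lowest.

Choose Norris, Upton and Vance; total service cost 199.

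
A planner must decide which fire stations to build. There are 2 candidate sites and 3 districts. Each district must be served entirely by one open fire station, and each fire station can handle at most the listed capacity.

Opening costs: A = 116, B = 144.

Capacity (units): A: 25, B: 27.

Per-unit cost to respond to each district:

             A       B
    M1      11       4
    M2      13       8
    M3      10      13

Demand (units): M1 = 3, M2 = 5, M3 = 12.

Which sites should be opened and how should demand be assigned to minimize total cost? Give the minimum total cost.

Open {A}: M1→A 11·3=33, M2→A 13·5=65, M3→A 10·12=120.
Loads: A carries 20/25. Service 218; fixed 116; total 334.
Next best feasible plan costs 352.

Minimum total cost: 334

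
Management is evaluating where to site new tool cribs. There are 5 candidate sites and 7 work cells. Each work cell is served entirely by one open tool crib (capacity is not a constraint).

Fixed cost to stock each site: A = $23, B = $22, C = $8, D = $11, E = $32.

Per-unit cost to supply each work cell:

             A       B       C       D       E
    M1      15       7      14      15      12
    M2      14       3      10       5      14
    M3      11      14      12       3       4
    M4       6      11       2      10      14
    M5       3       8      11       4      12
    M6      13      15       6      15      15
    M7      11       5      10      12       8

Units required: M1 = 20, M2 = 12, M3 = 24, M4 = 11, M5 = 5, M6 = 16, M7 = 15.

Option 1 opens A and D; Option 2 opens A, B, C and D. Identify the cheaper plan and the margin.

Option 1: {A, D}: M1→A 15·20=300, M2→D 5·12=60, M3→D 3·24=72, M4→A 6·11=66, M5→A 3·5=15, M6→A 13·16=208, M7→A 11·15=165. Service 886; fixed 34; total 920.
Option 2: {A, B, C, D}: M1→B 7·20=140, M2→B 3·12=36, M3→D 3·24=72, M4→C 2·11=22, M5→A 3·5=15, M6→C 6·16=96, M7→B 5·15=75. Service 456; fixed 64; total 520.
Difference: |920 − 520| = 400.

Option 2 is cheaper by 400.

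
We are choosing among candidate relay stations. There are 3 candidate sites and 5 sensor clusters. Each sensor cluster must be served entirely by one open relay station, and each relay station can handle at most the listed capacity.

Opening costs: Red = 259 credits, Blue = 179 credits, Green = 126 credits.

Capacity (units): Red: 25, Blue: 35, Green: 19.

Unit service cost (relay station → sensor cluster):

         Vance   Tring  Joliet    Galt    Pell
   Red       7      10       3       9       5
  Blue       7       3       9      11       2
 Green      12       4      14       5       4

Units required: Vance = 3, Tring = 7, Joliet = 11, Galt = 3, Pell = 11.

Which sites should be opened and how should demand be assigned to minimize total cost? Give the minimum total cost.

Minimum total cost: 375

Open {Blue}: Vance→Blue 7·3=21, Tring→Blue 3·7=21, Joliet→Blue 9·11=99, Galt→Blue 11·3=33, Pell→Blue 2·11=22.
Loads: Blue carries 35/35. Service 196; fixed 179; total 375.
Next best feasible plan costs 483.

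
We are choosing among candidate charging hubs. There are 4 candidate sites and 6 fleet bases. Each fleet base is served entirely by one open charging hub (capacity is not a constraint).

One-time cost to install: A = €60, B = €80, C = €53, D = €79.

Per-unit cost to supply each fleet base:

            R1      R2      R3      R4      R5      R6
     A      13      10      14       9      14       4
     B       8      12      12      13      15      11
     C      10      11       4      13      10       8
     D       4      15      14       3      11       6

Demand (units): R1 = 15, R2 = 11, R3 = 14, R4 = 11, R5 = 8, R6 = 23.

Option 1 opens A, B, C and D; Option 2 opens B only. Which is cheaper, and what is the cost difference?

Option 1 is cheaper by 313.

Option 1: {A, B, C, D}: R1→D 4·15=60, R2→A 10·11=110, R3→C 4·14=56, R4→D 3·11=33, R5→C 10·8=80, R6→A 4·23=92. Service 431; fixed 272; total 703.
Option 2: {B}: R1→B 8·15=120, R2→B 12·11=132, R3→B 12·14=168, R4→B 13·11=143, R5→B 15·8=120, R6→B 11·23=253. Service 936; fixed 80; total 1016.
Difference: |703 − 1016| = 313.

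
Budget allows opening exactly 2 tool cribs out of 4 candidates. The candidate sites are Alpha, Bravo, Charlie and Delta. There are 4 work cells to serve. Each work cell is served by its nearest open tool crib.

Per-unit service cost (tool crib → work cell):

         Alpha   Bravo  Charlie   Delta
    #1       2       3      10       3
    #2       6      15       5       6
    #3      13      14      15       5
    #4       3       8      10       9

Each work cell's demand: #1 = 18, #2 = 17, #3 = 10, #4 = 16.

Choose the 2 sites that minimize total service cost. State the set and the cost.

With exactly 2 open, each work cell uses its cheapest among the chosen.
{Alpha, Delta}: #1→Alpha 2·18=36, #2→Alpha 6·17=102, #3→Delta 5·10=50, #4→Alpha 3·16=48. Service cost 236.
{Alpha, Charlie}: service cost 299
{Alpha, Bravo}: service cost 316
Among all 6 size-2 choices, {Alpha, Delta} is lowest.

Choose Alpha and Delta; total service cost 236.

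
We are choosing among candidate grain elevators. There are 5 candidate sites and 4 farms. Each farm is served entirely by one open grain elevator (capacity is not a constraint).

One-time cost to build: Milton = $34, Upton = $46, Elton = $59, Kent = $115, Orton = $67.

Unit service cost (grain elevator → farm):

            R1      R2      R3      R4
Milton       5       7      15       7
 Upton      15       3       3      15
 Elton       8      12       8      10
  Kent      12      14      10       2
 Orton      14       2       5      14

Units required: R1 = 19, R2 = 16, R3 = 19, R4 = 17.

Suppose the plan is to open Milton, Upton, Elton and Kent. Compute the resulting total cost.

Total cost: 488

Each farm is assigned to its cheapest site among the open ones.
{Milton, Upton, Elton, Kent}: R1→Milton 5·19=95, R2→Upton 3·16=48, R3→Upton 3·19=57, R4→Kent 2·17=34. Service 234; fixed 254; total 488.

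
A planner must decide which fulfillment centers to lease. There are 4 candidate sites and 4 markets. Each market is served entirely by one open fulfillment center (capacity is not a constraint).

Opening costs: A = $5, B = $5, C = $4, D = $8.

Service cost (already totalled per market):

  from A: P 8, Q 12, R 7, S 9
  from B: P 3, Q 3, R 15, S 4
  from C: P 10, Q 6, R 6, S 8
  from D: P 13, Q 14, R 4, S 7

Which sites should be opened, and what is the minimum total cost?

For any fixed open set, each market goes to its cheapest open site; total = fixed + service.
{B, C}: P→B 3, Q→B 3, R→C 6, S→B 4. Service 16; fixed 9; total 25.
{A, B}: P→B 3, Q→B 3, R→A 7, S→B 4. Service 17; fixed 10; total 27.
{B, D}: service 14 + fixed 13 = 27
{A, B, C, D}: service 14 + fixed 22 = 36
No other subset beats 25.

Open B and C; minimum total cost 25.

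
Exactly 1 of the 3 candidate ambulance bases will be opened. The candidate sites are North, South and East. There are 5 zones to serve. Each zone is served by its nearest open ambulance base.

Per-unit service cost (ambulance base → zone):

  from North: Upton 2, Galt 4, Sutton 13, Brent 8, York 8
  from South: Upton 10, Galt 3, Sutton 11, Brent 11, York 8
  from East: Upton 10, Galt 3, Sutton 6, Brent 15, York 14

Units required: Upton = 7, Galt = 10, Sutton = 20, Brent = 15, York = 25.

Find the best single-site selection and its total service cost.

Choose North only; total service cost 634.

With exactly 1 open, each zone uses its cheapest among the chosen.
{North}: Upton→North 2·7=14, Galt→North 4·10=40, Sutton→North 13·20=260, Brent→North 8·15=120, York→North 8·25=200. Service cost 634.
{South}: service cost 685
{East}: service cost 795
Among all 3 size-1 choices, {North} is lowest.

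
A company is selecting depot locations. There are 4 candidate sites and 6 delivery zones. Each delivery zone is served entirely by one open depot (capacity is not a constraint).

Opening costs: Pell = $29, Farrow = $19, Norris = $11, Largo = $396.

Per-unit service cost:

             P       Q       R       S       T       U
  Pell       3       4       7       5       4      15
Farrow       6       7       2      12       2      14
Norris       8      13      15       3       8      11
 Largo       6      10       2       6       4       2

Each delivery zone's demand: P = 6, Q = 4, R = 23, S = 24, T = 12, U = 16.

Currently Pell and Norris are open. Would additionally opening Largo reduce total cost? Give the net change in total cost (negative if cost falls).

No — net change +137 (cost rises by 137).

Current service cost with {Pell, Norris}: 491.
Adding Largo: each delivery zone re-picks its cheapest; new service cost 232, saving 259.
Extra fixed cost: 396. Net change = 396 − 259 = 137.
(Totals: 531 → 668.)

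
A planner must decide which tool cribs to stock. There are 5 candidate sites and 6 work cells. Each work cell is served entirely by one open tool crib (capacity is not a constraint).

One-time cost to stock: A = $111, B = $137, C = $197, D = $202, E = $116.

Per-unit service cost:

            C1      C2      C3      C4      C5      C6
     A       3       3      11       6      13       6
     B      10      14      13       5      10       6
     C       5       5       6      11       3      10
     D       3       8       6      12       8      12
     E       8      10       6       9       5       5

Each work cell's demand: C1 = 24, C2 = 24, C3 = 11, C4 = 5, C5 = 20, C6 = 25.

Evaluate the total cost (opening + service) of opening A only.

Each work cell is assigned to its cheapest site among the open ones.
{A}: C1→A 3·24=72, C2→A 3·24=72, C3→A 11·11=121, C4→A 6·5=30, C5→A 13·20=260, C6→A 6·25=150. Service 705; fixed 111; total 816.

Total cost: 816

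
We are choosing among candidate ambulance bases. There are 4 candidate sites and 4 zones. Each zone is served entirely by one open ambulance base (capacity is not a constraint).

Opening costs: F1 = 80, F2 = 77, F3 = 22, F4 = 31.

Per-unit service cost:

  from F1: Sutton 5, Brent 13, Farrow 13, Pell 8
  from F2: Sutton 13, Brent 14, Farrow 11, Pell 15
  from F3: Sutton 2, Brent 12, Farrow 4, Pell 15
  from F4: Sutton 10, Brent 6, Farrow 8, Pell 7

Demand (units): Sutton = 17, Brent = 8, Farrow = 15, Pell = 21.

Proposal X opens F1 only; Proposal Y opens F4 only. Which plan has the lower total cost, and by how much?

Proposal X: {F1}: Sutton→F1 5·17=85, Brent→F1 13·8=104, Farrow→F1 13·15=195, Pell→F1 8·21=168. Service 552; fixed 80; total 632.
Proposal Y: {F4}: Sutton→F4 10·17=170, Brent→F4 6·8=48, Farrow→F4 8·15=120, Pell→F4 7·21=147. Service 485; fixed 31; total 516.
Difference: |632 − 516| = 116.

Proposal Y is cheaper by 116.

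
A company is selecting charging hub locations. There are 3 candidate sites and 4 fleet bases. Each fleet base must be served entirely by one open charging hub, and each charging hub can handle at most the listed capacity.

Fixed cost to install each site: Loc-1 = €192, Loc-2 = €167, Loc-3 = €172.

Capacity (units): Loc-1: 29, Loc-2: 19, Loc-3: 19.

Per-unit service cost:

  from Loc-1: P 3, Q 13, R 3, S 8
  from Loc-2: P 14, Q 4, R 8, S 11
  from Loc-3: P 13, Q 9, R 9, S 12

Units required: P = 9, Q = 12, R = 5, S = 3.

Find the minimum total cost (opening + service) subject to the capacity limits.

Open {Loc-1}: P→Loc-1 3·9=27, Q→Loc-1 13·12=156, R→Loc-1 3·5=15, S→Loc-1 8·3=24.
Loads: Loc-1 carries 29/29. Service 222; fixed 192; total 414.
Next best feasible plan costs 473.

Minimum total cost: 414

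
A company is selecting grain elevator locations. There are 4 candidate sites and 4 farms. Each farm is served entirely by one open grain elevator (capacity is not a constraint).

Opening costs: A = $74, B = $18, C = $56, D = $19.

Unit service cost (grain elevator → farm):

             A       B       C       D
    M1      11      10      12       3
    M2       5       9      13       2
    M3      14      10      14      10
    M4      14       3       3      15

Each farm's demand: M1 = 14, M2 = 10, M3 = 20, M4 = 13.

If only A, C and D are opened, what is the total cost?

Each farm is assigned to its cheapest site among the open ones.
{A, C, D}: M1→D 3·14=42, M2→D 2·10=20, M3→D 10·20=200, M4→C 3·13=39. Service 301; fixed 149; total 450.

Total cost: 450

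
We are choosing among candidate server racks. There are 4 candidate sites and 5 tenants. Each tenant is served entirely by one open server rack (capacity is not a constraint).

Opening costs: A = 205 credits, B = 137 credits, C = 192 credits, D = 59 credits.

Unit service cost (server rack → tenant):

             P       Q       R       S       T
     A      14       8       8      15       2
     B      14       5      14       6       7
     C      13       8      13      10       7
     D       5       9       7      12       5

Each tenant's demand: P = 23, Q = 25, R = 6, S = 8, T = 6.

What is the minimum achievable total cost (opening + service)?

For any fixed open set, each tenant goes to its cheapest open site; total = fixed + service.
{B, D}: P→D 5·23=115, Q→B 5·25=125, R→D 7·6=42, S→B 6·8=48, T→D 5·6=30. Service 360; fixed 196; total 556.
{D}: service 508 + fixed 59 = 567
{C, D}: P→D 5·23=115, Q→C 8·25=200, R→D 7·6=42, S→C 10·8=80, T→D 5·6=30. Service 467; fixed 251; total 718.
{A, B, C, D}: P→D 5·23=115, Q→B 5·25=125, R→D 7·6=42, S→B 6·8=48, T→A 2·6=12. Service 342; fixed 593; total 935.
No other subset beats 556.

Minimum total cost: 556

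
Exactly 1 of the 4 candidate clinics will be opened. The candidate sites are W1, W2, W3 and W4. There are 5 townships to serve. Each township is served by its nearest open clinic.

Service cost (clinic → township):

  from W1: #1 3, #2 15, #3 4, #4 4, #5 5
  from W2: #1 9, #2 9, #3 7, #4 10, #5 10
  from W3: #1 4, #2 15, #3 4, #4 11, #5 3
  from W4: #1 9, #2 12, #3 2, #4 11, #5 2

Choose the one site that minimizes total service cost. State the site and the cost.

Choose W1 only; total service cost 31.

With exactly 1 open, each township uses its cheapest among the chosen.
{W1}: #1→W1 3, #2→W1 15, #3→W1 4, #4→W1 4, #5→W1 5. Service cost 31.
{W4}: service cost 36
{W3}: service cost 37
Among all 4 size-1 choices, {W1} is lowest.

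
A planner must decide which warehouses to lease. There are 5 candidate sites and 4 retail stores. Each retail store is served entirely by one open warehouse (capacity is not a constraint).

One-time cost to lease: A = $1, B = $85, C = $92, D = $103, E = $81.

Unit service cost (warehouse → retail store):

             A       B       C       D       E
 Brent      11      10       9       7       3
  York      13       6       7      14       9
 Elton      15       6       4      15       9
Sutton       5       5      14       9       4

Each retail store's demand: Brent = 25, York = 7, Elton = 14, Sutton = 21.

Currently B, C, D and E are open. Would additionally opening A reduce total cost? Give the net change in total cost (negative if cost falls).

No — net change +1 (cost rises by 1).

Current service cost with {B, C, D, E}: 257.
Adding A: each retail store re-picks its cheapest; new service cost 257, saving 0.
Extra fixed cost: 1. Net change = 1 − 0 = 1.
(Totals: 618 → 619.)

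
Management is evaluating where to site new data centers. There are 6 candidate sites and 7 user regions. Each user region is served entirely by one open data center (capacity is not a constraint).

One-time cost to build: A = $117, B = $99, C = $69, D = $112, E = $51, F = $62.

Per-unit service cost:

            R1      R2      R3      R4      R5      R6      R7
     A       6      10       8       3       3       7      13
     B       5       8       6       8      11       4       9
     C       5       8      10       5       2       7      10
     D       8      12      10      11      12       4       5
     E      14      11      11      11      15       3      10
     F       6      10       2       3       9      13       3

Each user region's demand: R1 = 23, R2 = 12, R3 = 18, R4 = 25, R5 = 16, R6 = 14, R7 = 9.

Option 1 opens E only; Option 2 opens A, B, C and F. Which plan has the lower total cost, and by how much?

Option 2 is cheaper by 566.

Option 1: {E}: R1→E 14·23=322, R2→E 11·12=132, R3→E 11·18=198, R4→E 11·25=275, R5→E 15·16=240, R6→E 3·14=42, R7→E 10·9=90. Service 1299; fixed 51; total 1350.
Option 2: {A, B, C, F}: R1→B 5·23=115, R2→B 8·12=96, R3→F 2·18=36, R4→A 3·25=75, R5→C 2·16=32, R6→B 4·14=56, R7→F 3·9=27. Service 437; fixed 347; total 784.
Difference: |1350 − 784| = 566.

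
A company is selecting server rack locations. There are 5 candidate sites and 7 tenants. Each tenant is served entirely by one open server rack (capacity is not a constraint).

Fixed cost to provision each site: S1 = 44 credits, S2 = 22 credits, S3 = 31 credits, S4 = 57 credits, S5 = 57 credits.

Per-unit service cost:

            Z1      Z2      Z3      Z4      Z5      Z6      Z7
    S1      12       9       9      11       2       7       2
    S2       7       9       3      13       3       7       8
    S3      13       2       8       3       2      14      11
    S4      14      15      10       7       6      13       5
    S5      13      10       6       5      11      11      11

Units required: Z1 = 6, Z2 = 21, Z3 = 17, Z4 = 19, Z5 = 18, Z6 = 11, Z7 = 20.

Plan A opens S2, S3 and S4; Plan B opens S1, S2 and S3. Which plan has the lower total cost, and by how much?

Plan B is cheaper by 73.

Plan A: {S2, S3, S4}: Z1→S2 7·6=42, Z2→S3 2·21=42, Z3→S2 3·17=51, Z4→S3 3·19=57, Z5→S3 2·18=36, Z6→S2 7·11=77, Z7→S4 5·20=100. Service 405; fixed 110; total 515.
Plan B: {S1, S2, S3}: Z1→S2 7·6=42, Z2→S3 2·21=42, Z3→S2 3·17=51, Z4→S3 3·19=57, Z5→S1 2·18=36, Z6→S1 7·11=77, Z7→S1 2·20=40. Service 345; fixed 97; total 442.
Difference: |515 − 442| = 73.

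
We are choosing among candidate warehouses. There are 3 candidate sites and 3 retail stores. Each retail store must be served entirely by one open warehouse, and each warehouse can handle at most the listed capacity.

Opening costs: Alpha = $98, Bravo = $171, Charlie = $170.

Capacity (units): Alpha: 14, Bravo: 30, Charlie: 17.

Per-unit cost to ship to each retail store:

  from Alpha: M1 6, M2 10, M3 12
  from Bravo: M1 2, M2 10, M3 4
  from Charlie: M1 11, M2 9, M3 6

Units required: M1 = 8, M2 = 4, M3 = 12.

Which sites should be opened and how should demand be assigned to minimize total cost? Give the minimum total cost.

Minimum total cost: 275

Open {Bravo}: M1→Bravo 2·8=16, M2→Bravo 10·4=40, M3→Bravo 4·12=48.
Loads: Bravo carries 24/30. Service 104; fixed 171; total 275.
Next best feasible plan costs 373.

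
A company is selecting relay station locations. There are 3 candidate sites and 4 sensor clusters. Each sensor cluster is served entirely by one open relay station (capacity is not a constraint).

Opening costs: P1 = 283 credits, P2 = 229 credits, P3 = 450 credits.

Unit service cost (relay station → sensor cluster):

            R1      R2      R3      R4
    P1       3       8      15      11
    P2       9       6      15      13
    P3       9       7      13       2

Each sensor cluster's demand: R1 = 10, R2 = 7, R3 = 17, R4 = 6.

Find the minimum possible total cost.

Minimum total cost: 690

For any fixed open set, each sensor cluster goes to its cheapest open site; total = fixed + service.
{P1}: R1→P1 3·10=30, R2→P1 8·7=56, R3→P1 15·17=255, R4→P1 11·6=66. Service 407; fixed 283; total 690.
{P2}: service 465 + fixed 229 = 694
{P3}: service 372 + fixed 450 = 822
{P1, P2, P3}: service 305 + fixed 962 = 1267
No other subset beats 690.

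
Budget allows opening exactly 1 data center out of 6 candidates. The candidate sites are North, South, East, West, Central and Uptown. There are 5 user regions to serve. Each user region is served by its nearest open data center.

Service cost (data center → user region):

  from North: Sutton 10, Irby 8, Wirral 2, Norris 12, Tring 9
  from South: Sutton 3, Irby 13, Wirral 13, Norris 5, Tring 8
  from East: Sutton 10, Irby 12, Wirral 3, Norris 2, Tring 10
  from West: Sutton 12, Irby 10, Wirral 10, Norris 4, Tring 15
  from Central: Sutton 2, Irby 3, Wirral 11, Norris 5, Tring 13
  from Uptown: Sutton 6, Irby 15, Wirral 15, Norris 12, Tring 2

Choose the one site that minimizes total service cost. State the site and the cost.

Choose Central only; total service cost 34.

With exactly 1 open, each user region uses its cheapest among the chosen.
{Central}: Sutton→Central 2, Irby→Central 3, Wirral→Central 11, Norris→Central 5, Tring→Central 13. Service cost 34.
{East}: service cost 37
{North}: service cost 41
Among all 6 size-1 choices, {Central} is lowest.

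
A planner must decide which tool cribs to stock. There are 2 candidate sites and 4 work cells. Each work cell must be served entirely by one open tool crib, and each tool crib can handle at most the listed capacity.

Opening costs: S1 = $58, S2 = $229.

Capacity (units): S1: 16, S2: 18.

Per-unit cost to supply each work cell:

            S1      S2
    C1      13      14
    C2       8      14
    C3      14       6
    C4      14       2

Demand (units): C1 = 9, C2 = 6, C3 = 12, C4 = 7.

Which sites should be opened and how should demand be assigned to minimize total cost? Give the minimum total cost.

Open {S1, S2}: C1→S1 13·9=117, C2→S2 14·6=84, C3→S2 6·12=72, C4→S1 14·7=98.
Loads: S1 carries 16/16, S2 carries 18/18. Service 371; fixed 287; total 658.

Minimum total cost: 658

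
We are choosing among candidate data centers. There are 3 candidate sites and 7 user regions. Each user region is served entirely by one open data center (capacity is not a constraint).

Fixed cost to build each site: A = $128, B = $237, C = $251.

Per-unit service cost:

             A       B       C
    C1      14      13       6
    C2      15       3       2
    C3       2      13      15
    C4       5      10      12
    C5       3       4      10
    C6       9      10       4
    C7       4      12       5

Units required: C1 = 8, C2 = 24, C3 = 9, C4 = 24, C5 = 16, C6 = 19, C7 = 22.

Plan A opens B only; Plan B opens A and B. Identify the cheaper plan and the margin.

Plan A: {B}: C1→B 13·8=104, C2→B 3·24=72, C3→B 13·9=117, C4→B 10·24=240, C5→B 4·16=64, C6→B 10·19=190, C7→B 12·22=264. Service 1051; fixed 237; total 1288.
Plan B: {A, B}: C1→B 13·8=104, C2→B 3·24=72, C3→A 2·9=18, C4→A 5·24=120, C5→A 3·16=48, C6→A 9·19=171, C7→A 4·22=88. Service 621; fixed 365; total 986.
Difference: |1288 − 986| = 302.

Plan B is cheaper by 302.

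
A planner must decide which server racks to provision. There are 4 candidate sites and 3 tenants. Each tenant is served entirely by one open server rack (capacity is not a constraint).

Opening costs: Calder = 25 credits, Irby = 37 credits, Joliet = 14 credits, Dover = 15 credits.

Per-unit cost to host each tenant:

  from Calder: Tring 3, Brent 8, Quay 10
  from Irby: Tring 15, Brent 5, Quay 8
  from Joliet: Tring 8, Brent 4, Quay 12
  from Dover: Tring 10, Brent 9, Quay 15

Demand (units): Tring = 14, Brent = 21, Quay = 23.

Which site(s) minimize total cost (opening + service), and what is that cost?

Open Calder, Irby and Joliet; minimum total cost 386.

For any fixed open set, each tenant goes to its cheapest open site; total = fixed + service.
{Calder, Irby, Joliet}: Tring→Calder 3·14=42, Brent→Joliet 4·21=84, Quay→Irby 8·23=184. Service 310; fixed 76; total 386.
{Calder, Irby}: service 331 + fixed 62 = 393
{Calder, Joliet}: Tring→Calder 3·14=42, Brent→Joliet 4·21=84, Quay→Calder 10·23=230. Service 356; fixed 39; total 395.
{Calder, Irby, Joliet, Dover}: service 310 + fixed 91 = 401
No other subset beats 386.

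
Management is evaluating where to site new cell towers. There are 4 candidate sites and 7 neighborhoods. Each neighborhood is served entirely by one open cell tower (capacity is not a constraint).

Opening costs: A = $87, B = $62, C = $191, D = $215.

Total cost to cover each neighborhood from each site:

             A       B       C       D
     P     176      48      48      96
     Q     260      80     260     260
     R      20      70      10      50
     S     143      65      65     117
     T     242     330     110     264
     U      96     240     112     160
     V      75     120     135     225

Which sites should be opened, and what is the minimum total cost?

For any fixed open set, each neighborhood goes to its cheapest open site; total = fixed + service.
{A, B}: P→B 48, Q→B 80, R→A 20, S→B 65, T→A 242, U→A 96, V→A 75. Service 626; fixed 149; total 775.
{B, C}: service 545 + fixed 253 = 798
{A, B, C}: P→B 48, Q→B 80, R→C 10, S→B 65, T→C 110, U→A 96, V→A 75. Service 484; fixed 340; total 824.
{A, B, C, D}: P→B 48, Q→B 80, R→C 10, S→B 65, T→C 110, U→A 96, V→A 75. Service 484; fixed 555; total 1039.
No other subset beats 775.

Open A and B; minimum total cost 775.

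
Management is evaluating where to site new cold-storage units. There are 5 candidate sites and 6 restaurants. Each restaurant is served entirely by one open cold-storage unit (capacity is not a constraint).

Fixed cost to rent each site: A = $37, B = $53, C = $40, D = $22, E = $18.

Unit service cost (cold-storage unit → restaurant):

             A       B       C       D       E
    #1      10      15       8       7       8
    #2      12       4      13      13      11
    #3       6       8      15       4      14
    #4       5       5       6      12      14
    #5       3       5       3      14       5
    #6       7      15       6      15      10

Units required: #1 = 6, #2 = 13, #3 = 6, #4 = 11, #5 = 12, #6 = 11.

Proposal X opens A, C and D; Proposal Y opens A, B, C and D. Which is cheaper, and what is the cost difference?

Proposal Y is cheaper by 51.

Proposal X: {A, C, D}: #1→D 7·6=42, #2→A 12·13=156, #3→D 4·6=24, #4→A 5·11=55, #5→A 3·12=36, #6→C 6·11=66. Service 379; fixed 99; total 478.
Proposal Y: {A, B, C, D}: #1→D 7·6=42, #2→B 4·13=52, #3→D 4·6=24, #4→A 5·11=55, #5→A 3·12=36, #6→C 6·11=66. Service 275; fixed 152; total 427.
Difference: |478 − 427| = 51.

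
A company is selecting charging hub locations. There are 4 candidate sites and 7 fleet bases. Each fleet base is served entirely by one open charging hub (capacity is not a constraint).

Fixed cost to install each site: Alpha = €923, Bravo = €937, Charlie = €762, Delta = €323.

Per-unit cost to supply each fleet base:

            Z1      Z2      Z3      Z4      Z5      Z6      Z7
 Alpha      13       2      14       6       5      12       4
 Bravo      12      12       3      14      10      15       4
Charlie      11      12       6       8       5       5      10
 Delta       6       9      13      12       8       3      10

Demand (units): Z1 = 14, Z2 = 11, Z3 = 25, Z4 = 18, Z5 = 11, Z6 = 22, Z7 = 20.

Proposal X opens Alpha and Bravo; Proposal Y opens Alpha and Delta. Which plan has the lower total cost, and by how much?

Proposal Y is cheaper by 646.

Proposal X: {Alpha, Bravo}: Z1→Bravo 12·14=168, Z2→Alpha 2·11=22, Z3→Bravo 3·25=75, Z4→Alpha 6·18=108, Z5→Alpha 5·11=55, Z6→Alpha 12·22=264, Z7→Alpha 4·20=80. Service 772; fixed 1860; total 2632.
Proposal Y: {Alpha, Delta}: Z1→Delta 6·14=84, Z2→Alpha 2·11=22, Z3→Delta 13·25=325, Z4→Alpha 6·18=108, Z5→Alpha 5·11=55, Z6→Delta 3·22=66, Z7→Alpha 4·20=80. Service 740; fixed 1246; total 1986.
Difference: |2632 − 1986| = 646.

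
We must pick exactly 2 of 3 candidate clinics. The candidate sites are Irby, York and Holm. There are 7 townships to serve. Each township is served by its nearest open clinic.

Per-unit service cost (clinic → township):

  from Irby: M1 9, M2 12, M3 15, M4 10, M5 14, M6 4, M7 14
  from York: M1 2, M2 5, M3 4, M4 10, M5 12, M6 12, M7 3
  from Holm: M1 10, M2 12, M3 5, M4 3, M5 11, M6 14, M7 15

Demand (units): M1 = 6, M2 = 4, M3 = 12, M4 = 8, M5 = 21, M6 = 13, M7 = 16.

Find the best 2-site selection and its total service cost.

Choose Irby and York; total service cost 512.

With exactly 2 open, each township uses its cheapest among the chosen.
{Irby, York}: M1→York 2·6=12, M2→York 5·4=20, M3→York 4·12=48, M4→Irby 10·8=80, M5→York 12·21=252, M6→Irby 4·13=52, M7→York 3·16=48. Service cost 512.
{York, Holm}: service cost 539
{Irby, Holm}: service cost 693
Among all 3 size-2 choices, {Irby, York} is lowest.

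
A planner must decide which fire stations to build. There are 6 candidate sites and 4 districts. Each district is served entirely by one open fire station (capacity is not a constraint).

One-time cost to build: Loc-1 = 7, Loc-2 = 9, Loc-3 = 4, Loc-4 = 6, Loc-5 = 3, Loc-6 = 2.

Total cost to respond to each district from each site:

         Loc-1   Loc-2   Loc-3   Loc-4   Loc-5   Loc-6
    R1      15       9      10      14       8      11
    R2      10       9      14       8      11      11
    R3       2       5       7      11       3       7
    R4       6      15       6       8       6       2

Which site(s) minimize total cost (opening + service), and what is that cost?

Open Loc-5 and Loc-6; minimum total cost 29.

For any fixed open set, each district goes to its cheapest open site; total = fixed + service.
{Loc-5, Loc-6}: R1→Loc-5 8, R2→Loc-5 11, R3→Loc-5 3, R4→Loc-6 2. Service 24; fixed 5; total 29.
{Loc-5}: service 28 + fixed 3 = 31
{Loc-4, Loc-5, Loc-6}: service 21 + fixed 11 = 32
{Loc-1, Loc-2, Loc-3, Loc-4, Loc-5, Loc-6}: service 20 + fixed 31 = 51
No other subset beats 29.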